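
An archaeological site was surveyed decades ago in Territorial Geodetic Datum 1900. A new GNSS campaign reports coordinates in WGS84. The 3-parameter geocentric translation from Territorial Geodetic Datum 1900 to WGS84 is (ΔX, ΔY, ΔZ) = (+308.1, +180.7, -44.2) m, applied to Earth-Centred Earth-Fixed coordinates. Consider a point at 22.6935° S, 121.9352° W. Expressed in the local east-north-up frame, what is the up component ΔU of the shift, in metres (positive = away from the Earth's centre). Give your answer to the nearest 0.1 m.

ΔU = -274.8 m

The local up (radial) axis is (cos φ cos λ, cos φ sin λ, sin φ), giving ΔU = -150.355 − 141.478 + 17.052 = -274.78 m.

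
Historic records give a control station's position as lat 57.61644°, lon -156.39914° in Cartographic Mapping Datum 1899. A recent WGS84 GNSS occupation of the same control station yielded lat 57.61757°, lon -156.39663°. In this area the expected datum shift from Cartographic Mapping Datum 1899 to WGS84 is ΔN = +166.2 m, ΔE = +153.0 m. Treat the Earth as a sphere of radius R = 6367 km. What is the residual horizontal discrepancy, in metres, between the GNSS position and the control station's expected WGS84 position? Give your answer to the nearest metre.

41 m

Observed coordinate differences: Δφ = +0.00113°, Δλ = +0.00251°.
Converting to metres (1° lat = 111125 m, cos φ = 0.535585): observed ΔN = 125.6 m, observed ΔE = 149.4 m.
Subtracting the expected shift leaves a residual of 125.6 − (166.2) = -40.6 m north and 149.4 − (153.0) = -3.6 m east.
Residual distance = √((-40.6)² + (-3.6)²) = 40.8 m.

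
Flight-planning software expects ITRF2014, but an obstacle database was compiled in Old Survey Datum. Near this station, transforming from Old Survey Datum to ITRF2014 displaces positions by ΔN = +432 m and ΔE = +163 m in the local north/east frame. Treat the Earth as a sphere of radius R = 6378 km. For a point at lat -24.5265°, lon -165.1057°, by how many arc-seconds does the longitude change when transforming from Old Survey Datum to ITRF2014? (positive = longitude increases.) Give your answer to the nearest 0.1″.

Δλ = 5.8″

At latitude -24.5265°, cos φ = 0.909769.
One radian of longitude at latitude φ spans R cos φ, so Δλ = ΔE / (R cos φ) = 163.0 / (6378000 × 0.909769) = 2.8091e-05 rad = 5.794″.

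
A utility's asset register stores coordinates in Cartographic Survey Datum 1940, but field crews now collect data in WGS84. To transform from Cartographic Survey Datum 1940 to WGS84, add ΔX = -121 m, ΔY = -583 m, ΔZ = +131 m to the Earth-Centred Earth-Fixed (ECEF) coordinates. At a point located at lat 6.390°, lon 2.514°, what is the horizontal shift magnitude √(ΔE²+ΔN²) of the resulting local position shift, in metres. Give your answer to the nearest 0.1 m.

The local east axis at (φ, λ) is (−sin λ, cos λ, 0), so ΔE = −sin(2.514°)·(-121) + cos(2.514°)·(-583) = -577.13 m.
The local north axis is (−sin φ cos λ, −sin φ sin λ, cos φ), giving ΔN = 13.454 + 2.846 + 130.186 = 146.49 m.
Horizontal magnitude = √(ΔE² + ΔN²) = √((-577.13)² + 146.49²) = 595.43 m.

595.4 m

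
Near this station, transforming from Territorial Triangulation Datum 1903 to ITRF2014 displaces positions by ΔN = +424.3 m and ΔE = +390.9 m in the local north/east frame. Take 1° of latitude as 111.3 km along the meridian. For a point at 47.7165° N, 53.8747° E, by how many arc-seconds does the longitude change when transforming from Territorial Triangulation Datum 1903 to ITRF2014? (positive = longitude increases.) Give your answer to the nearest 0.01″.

At latitude 47.7165°, cos φ = 0.672799.
1° of longitude at this latitude = 111.3 × cos φ = 74.88 km, so Δλ = 390.9 / 74882.6 = 0.0052202° = 18.793″.

Δλ = 18.79″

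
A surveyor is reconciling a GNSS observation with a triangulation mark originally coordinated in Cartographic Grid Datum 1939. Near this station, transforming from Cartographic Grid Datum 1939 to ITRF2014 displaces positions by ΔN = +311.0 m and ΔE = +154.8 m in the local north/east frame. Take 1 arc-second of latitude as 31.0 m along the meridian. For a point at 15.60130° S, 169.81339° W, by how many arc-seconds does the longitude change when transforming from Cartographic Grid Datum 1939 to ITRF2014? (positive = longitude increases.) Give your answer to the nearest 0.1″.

At latitude -15.60130°, cos φ = 0.963156.
1″ of longitude at this latitude = 31.00 × cos φ = 29.8579 m, so Δλ = 154.8 / 29.8579 = 5.185″.

Δλ = 5.2″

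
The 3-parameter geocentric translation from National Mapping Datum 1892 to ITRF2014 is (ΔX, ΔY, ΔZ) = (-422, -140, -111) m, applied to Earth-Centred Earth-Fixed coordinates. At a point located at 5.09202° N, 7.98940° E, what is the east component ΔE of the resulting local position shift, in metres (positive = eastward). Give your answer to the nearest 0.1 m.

The local east axis at (φ, λ) is (−sin λ, cos λ, 0), so ΔE = −sin(7.98940°)·(-422) + cos(7.98940°)·(-140) = -79.99 m.

ΔE = -80.0 m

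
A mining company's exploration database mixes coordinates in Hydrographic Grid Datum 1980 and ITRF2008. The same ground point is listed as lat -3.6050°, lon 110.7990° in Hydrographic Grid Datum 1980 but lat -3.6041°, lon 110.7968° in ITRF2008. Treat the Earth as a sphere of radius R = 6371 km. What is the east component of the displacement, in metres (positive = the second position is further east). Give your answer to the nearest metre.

ΔE = -244 m

Δφ = -3.6041° − -3.6050° = +0.0009°; Δλ = 110.7968° − 110.7990° = -0.0022°.
1° along a meridian = πR/180 = 111195 m.
ΔN = Δφ × 111195 = 100.1 m; ΔE = Δλ × 111195 × cos(-3.6050°) = -0.0022 × 111195 × 0.998021 = -244.1 m.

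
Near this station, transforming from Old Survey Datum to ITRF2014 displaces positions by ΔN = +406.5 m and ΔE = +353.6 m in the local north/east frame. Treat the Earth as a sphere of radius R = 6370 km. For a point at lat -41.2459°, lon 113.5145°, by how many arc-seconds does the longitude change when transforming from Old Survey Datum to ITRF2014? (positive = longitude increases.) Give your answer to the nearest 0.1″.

At latitude -41.2459°, cos φ = 0.751887.
One radian of longitude at latitude φ spans R cos φ, so Δλ = ΔE / (R cos φ) = 353.6 / (6370000 × 0.751887) = 7.3828e-05 rad = 15.228″.

Δλ = 15.2″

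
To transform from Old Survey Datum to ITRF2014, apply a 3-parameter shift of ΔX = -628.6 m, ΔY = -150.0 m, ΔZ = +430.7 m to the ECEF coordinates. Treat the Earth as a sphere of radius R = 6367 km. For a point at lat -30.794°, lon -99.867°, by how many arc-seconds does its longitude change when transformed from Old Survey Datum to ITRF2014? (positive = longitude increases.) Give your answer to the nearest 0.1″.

Δλ = -22.4″

sin φ = -0.511953, cos φ = 0.859014, sin λ = -0.985208, cos λ = -0.171362.
East component: ΔE = −sin λ·ΔX + cos λ·ΔY = −(-0.985208)(-628.6) + (-0.171362)(-150.0) = -593.60 m.
1° of latitude spans πR/180 = 111125 m; at latitude φ, 1° of longitude spans that × cos φ = 95458.0 m, so Δλ = -593.60 / 95458.0 × 3600 = -22.386″.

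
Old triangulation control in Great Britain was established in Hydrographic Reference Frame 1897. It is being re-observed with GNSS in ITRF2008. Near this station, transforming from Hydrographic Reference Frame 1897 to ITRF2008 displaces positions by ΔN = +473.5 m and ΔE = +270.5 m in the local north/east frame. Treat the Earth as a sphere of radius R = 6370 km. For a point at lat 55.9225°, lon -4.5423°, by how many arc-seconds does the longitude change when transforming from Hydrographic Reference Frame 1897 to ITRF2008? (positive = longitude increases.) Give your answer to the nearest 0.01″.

At latitude 55.9225°, cos φ = 0.560314.
One radian of longitude at latitude φ spans R cos φ, so Δλ = ΔE / (R cos φ) = 270.5 / (6370000 × 0.560314) = 7.5787e-05 rad = 15.632″.

Δλ = 15.63″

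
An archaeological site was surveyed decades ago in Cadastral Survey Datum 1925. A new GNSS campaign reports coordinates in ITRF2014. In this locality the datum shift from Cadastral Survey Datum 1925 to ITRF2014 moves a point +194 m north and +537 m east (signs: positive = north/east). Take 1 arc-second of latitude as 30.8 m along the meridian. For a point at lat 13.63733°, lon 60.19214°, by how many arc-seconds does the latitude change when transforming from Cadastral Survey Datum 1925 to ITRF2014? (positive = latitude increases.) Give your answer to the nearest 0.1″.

1″ of latitude = 30.80 m, so Δφ = 194.0 / 30.80 = 6.299″.

Δφ = 6.3″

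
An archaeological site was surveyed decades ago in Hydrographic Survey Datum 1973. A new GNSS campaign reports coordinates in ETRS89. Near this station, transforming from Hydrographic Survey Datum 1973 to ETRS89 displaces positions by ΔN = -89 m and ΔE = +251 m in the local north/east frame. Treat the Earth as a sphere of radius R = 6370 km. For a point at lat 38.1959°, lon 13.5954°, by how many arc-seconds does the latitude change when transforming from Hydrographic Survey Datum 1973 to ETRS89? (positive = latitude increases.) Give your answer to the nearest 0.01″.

On a sphere of radius R, 1 rad of latitude = R, so Δφ = ΔN / R = -89.0 / 6370000 = -1.3972e-05 rad = -2.882″.

Δφ = -2.88″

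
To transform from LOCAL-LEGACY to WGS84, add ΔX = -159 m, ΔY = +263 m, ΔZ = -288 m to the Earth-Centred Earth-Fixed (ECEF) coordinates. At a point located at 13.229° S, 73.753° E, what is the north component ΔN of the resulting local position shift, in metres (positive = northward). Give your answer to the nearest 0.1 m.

ΔN = -232.8 m

At φ = -13.229°, λ = 73.753°: sin φ = -0.228844, cos φ = 0.973463, sin λ = 0.960065, cos λ = 0.279779.
ΔN = −sin φ cos λ·ΔX − sin φ sin λ·ΔY + cos φ·ΔZ = −(-0.228844)(0.279779)(-159) − (-0.228844)(0.960065)(263) + (0.973463)(-288) = -232.76 m.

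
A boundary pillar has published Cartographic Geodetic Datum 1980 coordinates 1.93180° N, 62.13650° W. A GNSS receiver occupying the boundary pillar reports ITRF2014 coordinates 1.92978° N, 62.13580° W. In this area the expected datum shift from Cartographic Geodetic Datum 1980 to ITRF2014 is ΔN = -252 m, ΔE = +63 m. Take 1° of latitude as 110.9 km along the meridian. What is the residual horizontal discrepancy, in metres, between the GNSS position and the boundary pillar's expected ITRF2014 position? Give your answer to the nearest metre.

Observed coordinate differences: Δφ = -0.00202°, Δλ = +0.00070°.
Converting to metres (1° lat = 110900 m, cos φ = 0.999432): observed ΔN = -224.0 m, observed ΔE = 77.6 m.
Subtracting the expected shift leaves a residual of -224.0 − (-252) = 28.0 m north and 77.6 − (63) = 14.6 m east.
Residual distance = √(28.0² + 14.6²) = 31.6 m.

32 m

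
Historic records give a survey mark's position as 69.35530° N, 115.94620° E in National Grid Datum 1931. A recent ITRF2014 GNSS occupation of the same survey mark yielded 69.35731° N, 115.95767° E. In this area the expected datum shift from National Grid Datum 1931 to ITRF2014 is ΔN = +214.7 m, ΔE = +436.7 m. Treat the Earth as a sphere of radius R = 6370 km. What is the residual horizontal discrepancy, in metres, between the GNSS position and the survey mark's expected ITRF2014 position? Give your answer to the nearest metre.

16 m

Observed coordinate differences: Δφ = +0.00201°, Δλ = +0.01147°.
Converting to metres (1° lat = 111177 m, cos φ = 0.352572): observed ΔN = 223.5 m, observed ΔE = 449.6 m.
Subtracting the expected shift leaves a residual of 223.5 − (214.7) = 8.8 m north and 449.6 − (436.7) = 12.9 m east.
Residual distance = √(8.8² + 12.9²) = 15.6 m.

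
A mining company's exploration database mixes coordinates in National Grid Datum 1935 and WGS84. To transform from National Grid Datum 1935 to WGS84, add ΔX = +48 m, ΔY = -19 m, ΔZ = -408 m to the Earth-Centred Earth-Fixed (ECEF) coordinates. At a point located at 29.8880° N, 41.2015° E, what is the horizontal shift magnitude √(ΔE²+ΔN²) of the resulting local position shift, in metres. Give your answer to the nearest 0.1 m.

At φ = 29.8880°, λ = 41.2015°: sin φ = 0.498306, cos φ = 0.867001, sin λ = 0.658709, cos λ = 0.752398.
ΔE = −sin λ·ΔX + cos λ·ΔY = −(0.658709)·(48) + (0.752398)·(-19) = -45.91 m.
ΔN = −sin φ cos λ·ΔX − sin φ sin λ·ΔY + cos φ·ΔZ = −(0.498306)(0.752398)(48) − (0.498306)(0.658709)(-19) + (0.867001)(-408) = -365.50 m.
Horizontal magnitude = √(ΔE² + ΔN²) = √((-45.91)² + (-365.50)²) = 368.37 m.

368.4 m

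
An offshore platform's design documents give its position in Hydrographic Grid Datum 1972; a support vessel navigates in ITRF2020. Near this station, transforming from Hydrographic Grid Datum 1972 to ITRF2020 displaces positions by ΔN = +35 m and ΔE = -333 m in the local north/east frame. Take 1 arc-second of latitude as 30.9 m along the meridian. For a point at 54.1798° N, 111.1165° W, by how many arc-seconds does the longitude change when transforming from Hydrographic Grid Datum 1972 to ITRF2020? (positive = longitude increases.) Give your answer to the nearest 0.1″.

At latitude 54.1798°, cos φ = 0.585244.
1″ of longitude at this latitude = 30.90 × cos φ = 18.0840 m, so Δλ = -333.0 / 18.0840 = -18.414″.

Δλ = -18.4″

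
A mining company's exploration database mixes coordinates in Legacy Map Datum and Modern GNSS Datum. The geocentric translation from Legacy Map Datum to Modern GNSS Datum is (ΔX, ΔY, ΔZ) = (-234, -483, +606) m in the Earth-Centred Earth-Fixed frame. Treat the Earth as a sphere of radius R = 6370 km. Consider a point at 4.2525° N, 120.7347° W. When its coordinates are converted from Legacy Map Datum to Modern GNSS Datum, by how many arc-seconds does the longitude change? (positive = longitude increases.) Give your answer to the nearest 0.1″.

Δλ = 1.5″

sin φ = 0.074152, cos φ = 0.997247, sin λ = -0.859543, cos λ = -0.511064.
East component: ΔE = −sin λ·ΔX + cos λ·ΔY = −(-0.859543)(-234) + (-0.511064)(-483) = 45.71 m.
1° of latitude spans πR/180 = 111177 m; at latitude φ, 1° of longitude spans that × cos φ = 110871.4 m, so Δλ = 45.71 / 110871.4 × 3600 = 1.484″.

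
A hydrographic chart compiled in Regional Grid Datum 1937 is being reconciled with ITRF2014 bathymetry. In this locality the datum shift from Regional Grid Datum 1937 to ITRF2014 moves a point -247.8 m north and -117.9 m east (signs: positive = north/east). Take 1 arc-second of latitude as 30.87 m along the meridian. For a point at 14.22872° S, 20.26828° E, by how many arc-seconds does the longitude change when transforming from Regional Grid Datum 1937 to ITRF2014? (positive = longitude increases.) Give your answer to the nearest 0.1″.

At latitude -14.22872°, cos φ = 0.969322.
1″ of longitude at this latitude = 30.87 × cos φ = 29.9230 m, so Δλ = -117.9 / 29.9230 = -3.940″.

Δλ = -3.9″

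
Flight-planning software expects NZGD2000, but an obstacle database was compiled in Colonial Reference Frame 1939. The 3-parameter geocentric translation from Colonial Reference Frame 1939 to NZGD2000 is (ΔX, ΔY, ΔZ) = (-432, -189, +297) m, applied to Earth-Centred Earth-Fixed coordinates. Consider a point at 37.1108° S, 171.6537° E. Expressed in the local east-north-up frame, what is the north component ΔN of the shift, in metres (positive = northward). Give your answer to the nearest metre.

At φ = -37.1108°, λ = 171.6537°: sin φ = -0.603358, cos φ = 0.797470, sin λ = 0.145156, cos λ = -0.989409.
ΔN = −sin φ cos λ·ΔX − sin φ sin λ·ΔY + cos φ·ΔZ = −(-0.603358)(-0.989409)(-432) − (-0.603358)(0.145156)(-189) + (0.797470)(297) = 478.19 m.

ΔN = 478 m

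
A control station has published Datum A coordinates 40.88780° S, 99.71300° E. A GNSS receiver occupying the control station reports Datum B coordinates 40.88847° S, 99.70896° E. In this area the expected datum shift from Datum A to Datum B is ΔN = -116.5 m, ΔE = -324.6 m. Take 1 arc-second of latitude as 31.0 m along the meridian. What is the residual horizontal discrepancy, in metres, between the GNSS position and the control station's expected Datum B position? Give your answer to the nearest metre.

45 m

Observed coordinate differences: Δφ = -0.00067°, Δλ = -0.00404°.
Converting to metres (1° lat = 111600 m, cos φ = 0.755993): observed ΔN = -74.8 m, observed ΔE = -340.8 m.
Subtracting the expected shift leaves a residual of -74.8 − (-116.5) = 41.7 m north and -340.8 − (-324.6) = -16.2 m east.
Residual distance = √(41.7² + (-16.2)²) = 44.8 m.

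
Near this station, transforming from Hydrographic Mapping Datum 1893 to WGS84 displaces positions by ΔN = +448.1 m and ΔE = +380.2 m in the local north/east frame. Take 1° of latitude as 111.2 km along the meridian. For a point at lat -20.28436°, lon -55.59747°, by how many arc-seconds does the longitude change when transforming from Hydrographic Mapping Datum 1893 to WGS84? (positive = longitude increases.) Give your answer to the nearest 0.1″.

At latitude -20.28436°, cos φ = 0.937984.
1° of longitude at this latitude = 111.2 × cos φ = 104.30 km, so Δλ = 380.2 / 104303.8 = 0.0036451° = 13.122″.

Δλ = 13.1″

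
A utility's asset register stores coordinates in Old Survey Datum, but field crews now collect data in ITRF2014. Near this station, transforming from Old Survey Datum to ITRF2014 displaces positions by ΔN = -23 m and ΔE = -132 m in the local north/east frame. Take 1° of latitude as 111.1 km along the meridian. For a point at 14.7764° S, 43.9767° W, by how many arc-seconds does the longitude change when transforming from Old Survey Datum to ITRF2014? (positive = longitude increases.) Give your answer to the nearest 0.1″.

Δλ = -4.4″

At latitude -14.7764°, cos φ = 0.966929.
1° of longitude at this latitude = 111.1 × cos φ = 107.43 km, so Δλ = -132.0 / 107425.8 = -0.0012288° = -4.424″.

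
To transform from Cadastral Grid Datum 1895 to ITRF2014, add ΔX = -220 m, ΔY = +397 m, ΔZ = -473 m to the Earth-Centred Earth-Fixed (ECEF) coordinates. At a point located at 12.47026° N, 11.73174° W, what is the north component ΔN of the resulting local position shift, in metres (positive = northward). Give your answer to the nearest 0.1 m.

The local north axis is (−sin φ cos λ, −sin φ sin λ, cos φ), giving ΔN = 46.513 + 17.431 − 461.841 = -397.90 m.

ΔN = -397.9 m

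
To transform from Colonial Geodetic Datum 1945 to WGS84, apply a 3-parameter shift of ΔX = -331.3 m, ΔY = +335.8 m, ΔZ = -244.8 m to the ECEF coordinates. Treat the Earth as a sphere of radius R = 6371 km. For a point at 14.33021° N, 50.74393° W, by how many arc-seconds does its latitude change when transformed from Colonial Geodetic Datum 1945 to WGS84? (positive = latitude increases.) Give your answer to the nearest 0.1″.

sin φ = 0.247510, cos φ = 0.968885, sin λ = -0.774326, cos λ = 0.632787.
North component: ΔN = −sin φ cos λ·ΔX − sin φ sin λ·ΔY + cos φ·ΔZ = −(0.247510)(0.632787)(-331.3) − (0.247510)(-0.774326)(335.8) + (0.968885)(-244.8) = -120.94 m.
1° of latitude spans πR/180 = 111195 m, so Δφ = -120.94 / 111195 × 3600 = -3.915″.

Δφ = -3.9″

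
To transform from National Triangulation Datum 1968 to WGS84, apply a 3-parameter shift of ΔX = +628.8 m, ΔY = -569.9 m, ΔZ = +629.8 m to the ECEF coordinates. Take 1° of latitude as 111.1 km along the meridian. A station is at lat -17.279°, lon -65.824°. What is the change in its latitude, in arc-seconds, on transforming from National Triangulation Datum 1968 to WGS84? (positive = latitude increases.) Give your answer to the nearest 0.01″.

sin φ = -0.297025, cos φ = 0.954870, sin λ = -0.912292, cos λ = 0.409541.
North component: ΔN = −sin φ cos λ·ΔX − sin φ sin λ·ΔY + cos φ·ΔZ = −(-0.297025)(0.409541)(628.8) − (-0.297025)(-0.912292)(-569.9) + (0.954870)(629.8) = 832.29 m.
1° of latitude spans 111100 m, so Δφ = 832.29 / 111100 × 3600 = 26.969″.

Δφ = 26.97″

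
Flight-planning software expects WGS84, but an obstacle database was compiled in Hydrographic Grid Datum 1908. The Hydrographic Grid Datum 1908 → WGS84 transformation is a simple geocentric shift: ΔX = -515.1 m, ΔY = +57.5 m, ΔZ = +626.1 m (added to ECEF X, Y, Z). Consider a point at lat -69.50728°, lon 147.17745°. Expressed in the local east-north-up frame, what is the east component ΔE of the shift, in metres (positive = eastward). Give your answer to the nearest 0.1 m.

At φ = -69.50728°, λ = 147.17745°: sin φ = -0.936717, cos φ = 0.350088, sin λ = 0.542039, cos λ = -0.840353.
ΔE = −sin λ·ΔX + cos λ·ΔY = −(0.542039)·(-515.1) + (-0.840353)·(57.5) = 230.88 m.

ΔE = 230.9 m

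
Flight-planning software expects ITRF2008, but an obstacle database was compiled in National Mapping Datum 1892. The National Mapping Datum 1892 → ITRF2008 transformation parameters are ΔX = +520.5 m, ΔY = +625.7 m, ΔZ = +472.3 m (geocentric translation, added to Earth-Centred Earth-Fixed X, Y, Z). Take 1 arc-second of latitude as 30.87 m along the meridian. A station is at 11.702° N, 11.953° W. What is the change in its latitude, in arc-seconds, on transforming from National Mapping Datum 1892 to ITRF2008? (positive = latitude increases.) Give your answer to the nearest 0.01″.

sin φ = 0.202821, cos φ = 0.979216, sin λ = -0.207109, cos λ = 0.978318.
North component: ΔN = −sin φ cos λ·ΔX − sin φ sin λ·ΔY + cos φ·ΔZ = −(0.202821)(0.978318)(520.5) − (0.202821)(-0.207109)(625.7) + (0.979216)(472.3) = 385.49 m.
1° of latitude spans 3600 × 30.87 = 111132 m, so Δφ = 385.49 / 111132 × 3600 = 12.487″.

Δφ = 12.49″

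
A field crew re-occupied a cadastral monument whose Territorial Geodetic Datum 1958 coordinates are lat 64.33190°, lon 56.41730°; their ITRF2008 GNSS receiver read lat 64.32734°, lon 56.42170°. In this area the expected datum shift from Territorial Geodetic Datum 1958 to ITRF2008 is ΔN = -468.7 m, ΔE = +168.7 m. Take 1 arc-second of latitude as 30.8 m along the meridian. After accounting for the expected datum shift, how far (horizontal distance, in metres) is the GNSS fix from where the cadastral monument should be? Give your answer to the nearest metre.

Observed coordinate differences: Δφ = -0.00456°, Δλ = +0.00440°.
Converting to metres (1° lat = 110880 m, cos φ = 0.433157): observed ΔN = -505.6 m, observed ΔE = 211.3 m.
Subtracting the expected shift leaves a residual of -505.6 − (-468.7) = -36.9 m north and 211.3 − (168.7) = 42.6 m east.
Residual distance = √((-36.9)² + 42.6²) = 56.4 m.

56 m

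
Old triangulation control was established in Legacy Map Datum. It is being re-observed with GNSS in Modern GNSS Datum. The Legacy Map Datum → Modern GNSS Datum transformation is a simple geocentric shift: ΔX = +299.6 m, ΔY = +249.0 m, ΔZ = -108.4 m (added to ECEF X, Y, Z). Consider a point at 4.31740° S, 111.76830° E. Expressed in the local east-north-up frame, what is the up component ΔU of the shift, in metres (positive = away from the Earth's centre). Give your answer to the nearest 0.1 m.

ΔU = 128.0 m

At φ = -4.31740°, λ = 111.76830°: sin φ = -0.075282, cos φ = 0.997162, sin λ = 0.928691, cos λ = -0.370854.
ΔU = cos φ cos λ·ΔX + cos φ sin λ·ΔY + sin φ·ΔZ = (0.997162)(-0.370854)(299.6) + (0.997162)(0.928691)(249.0) + (-0.075282)(-108.4) = 127.96 m.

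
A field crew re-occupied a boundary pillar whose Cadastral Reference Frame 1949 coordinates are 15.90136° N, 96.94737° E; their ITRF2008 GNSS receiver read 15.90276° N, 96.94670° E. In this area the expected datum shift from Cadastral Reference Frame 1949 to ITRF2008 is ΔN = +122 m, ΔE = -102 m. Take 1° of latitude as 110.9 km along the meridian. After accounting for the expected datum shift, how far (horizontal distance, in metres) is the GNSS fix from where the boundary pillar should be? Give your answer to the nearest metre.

45 m

Observed coordinate differences: Δφ = +0.00140°, Δλ = -0.00067°.
Converting to metres (1° lat = 110900 m, cos φ = 0.961735): observed ΔN = 155.3 m, observed ΔE = -71.5 m.
Subtracting the expected shift leaves a residual of 155.3 − (122) = 33.3 m north and -71.5 − (-102) = 30.5 m east.
Residual distance = √(33.3² + 30.5²) = 45.2 m.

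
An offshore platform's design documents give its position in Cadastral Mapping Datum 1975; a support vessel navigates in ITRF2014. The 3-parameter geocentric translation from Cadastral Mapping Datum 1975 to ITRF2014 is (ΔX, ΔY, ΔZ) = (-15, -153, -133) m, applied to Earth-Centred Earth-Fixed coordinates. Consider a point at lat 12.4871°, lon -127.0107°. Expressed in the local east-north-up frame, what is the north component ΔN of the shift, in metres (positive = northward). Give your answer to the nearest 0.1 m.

ΔN = -158.2 m

The local north axis is (−sin φ cos λ, −sin φ sin λ, cos φ), giving ΔN = -1.952 − 26.416 − 129.854 = -158.22 m.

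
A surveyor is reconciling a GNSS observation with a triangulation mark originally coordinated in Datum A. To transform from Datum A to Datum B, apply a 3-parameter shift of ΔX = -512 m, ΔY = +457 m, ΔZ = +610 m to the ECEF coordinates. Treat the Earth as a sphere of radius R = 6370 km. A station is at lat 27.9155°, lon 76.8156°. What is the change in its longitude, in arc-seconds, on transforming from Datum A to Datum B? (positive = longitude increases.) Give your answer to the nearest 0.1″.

Δλ = 22.1″

sin φ = 0.468169, cos φ = 0.883639, sin λ = 0.973641, cos λ = 0.228086.
East component: ΔE = −sin λ·ΔX + cos λ·ΔY = −(0.973641)(-512) + (0.228086)(457) = 602.74 m.
1° of latitude spans πR/180 = 111177 m; at latitude φ, 1° of longitude spans that × cos φ = 98240.8 m, so Δλ = 602.74 / 98240.8 × 3600 = 22.087″.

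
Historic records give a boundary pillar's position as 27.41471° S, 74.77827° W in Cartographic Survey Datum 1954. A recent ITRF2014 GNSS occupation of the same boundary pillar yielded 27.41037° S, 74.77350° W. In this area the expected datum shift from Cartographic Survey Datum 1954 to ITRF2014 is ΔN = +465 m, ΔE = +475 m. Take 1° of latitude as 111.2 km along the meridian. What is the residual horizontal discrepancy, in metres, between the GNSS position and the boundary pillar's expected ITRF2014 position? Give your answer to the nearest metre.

18 m

Observed coordinate differences: Δφ = +0.00434°, Δλ = +0.00477°.
Converting to metres (1° lat = 111200 m, cos φ = 0.887697): observed ΔN = 482.6 m, observed ΔE = 470.9 m.
Subtracting the expected shift leaves a residual of 482.6 − (465) = 17.6 m north and 470.9 − (475) = -4.1 m east.
Residual distance = √(17.6² + (-4.1)²) = 18.1 m.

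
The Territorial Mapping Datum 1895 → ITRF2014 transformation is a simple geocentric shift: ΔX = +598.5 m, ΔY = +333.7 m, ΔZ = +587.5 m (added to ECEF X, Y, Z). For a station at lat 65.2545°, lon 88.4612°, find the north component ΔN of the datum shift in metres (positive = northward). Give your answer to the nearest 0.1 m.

At φ = 65.2545°, λ = 88.4612°: sin φ = 0.908176, cos φ = 0.418588, sin λ = 0.999639, cos λ = 0.026854.
ΔN = −sin φ cos λ·ΔX − sin φ sin λ·ΔY + cos φ·ΔZ = −(0.908176)(0.026854)(598.5) − (0.908176)(0.999639)(333.7) + (0.418588)(587.5) = -71.62 m.

ΔN = -71.6 m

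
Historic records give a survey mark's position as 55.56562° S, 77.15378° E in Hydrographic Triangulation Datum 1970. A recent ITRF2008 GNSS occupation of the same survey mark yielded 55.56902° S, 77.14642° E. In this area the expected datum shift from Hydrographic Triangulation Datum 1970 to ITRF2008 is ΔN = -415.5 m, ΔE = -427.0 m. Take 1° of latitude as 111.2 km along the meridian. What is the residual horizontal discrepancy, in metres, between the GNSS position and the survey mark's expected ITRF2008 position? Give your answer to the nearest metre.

Observed coordinate differences: Δφ = -0.00340°, Δλ = -0.00736°.
Converting to metres (1° lat = 111200 m, cos φ = 0.565462): observed ΔN = -378.1 m, observed ΔE = -462.8 m.
Subtracting the expected shift leaves a residual of -378.1 − (-415.5) = 37.4 m north and -462.8 − (-427.0) = -35.8 m east.
Residual distance = √(37.4² + (-35.8)²) = 51.8 m.

52 m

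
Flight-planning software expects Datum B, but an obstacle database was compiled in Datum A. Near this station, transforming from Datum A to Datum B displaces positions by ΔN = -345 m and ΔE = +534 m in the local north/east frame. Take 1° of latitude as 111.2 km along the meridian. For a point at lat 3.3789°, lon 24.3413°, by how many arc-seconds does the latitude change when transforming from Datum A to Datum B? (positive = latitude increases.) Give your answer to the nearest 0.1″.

Δφ = -11.2″

1° of latitude = 111.2 km, so Δφ = -345.0 / 111200 = -0.0031025° = -11.169″.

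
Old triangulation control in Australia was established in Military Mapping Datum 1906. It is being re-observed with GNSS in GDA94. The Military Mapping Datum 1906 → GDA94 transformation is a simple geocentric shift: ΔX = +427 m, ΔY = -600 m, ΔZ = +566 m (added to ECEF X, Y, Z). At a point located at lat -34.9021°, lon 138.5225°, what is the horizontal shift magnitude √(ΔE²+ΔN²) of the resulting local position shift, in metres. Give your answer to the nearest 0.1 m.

175.2 m

At φ = -34.9021°, λ = 138.5225°: sin φ = -0.572176, cos φ = 0.820131, sin λ = 0.662326, cos λ = -0.749216.
ΔE = −sin λ·ΔX + cos λ·ΔY = −(0.662326)·(427) + (-0.749216)·(-600) = 166.72 m.
ΔN = −sin φ cos λ·ΔX − sin φ sin λ·ΔY + cos φ·ΔZ = −(-0.572176)(-0.749216)(427) − (-0.572176)(0.662326)(-600) + (0.820131)(566) = 53.77 m.
Horizontal magnitude = √(ΔE² + ΔN²) = √(166.72² + 53.77²) = 175.17 m.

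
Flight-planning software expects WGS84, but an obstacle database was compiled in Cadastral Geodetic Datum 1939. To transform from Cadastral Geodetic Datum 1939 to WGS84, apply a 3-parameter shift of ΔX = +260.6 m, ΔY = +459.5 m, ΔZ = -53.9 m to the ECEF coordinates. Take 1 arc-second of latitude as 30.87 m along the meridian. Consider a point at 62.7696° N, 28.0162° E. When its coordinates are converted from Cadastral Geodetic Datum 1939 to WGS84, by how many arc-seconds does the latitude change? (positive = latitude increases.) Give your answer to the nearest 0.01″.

Δφ = -13.64″

sin φ = 0.889174, cos φ = 0.457570, sin λ = 0.469721, cos λ = 0.882815.
North component: ΔN = −sin φ cos λ·ΔX − sin φ sin λ·ΔY + cos φ·ΔZ = −(0.889174)(0.882815)(260.6) − (0.889174)(0.469721)(459.5) + (0.457570)(-53.9) = -421.14 m.
1° of latitude spans 3600 × 30.87 = 111132 m, so Δφ = -421.14 / 111132 × 3600 = -13.643″.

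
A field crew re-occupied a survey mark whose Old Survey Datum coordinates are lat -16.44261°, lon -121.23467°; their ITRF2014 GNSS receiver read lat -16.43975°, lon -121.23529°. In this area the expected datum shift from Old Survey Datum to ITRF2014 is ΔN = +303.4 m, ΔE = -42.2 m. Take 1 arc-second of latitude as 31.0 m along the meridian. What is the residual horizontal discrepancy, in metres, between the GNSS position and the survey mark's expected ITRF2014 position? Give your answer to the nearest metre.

29 m

Observed coordinate differences: Δφ = +0.00286°, Δλ = -0.00062°.
Converting to metres (1° lat = 111600 m, cos φ = 0.959104): observed ΔN = 319.2 m, observed ΔE = -66.4 m.
Subtracting the expected shift leaves a residual of 319.2 − (303.4) = 15.8 m north and -66.4 − (-42.2) = -24.2 m east.
Residual distance = √(15.8² + (-24.2)²) = 28.9 m.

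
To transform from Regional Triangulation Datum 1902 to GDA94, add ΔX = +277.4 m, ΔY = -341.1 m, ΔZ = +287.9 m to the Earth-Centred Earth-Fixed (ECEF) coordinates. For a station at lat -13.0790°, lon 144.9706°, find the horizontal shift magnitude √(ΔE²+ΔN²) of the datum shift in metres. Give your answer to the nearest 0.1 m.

220.3 m

The local east axis at (φ, λ) is (−sin λ, cos λ, 0), so ΔE = −sin(144.9706°)·277.4 + cos(144.9706°)·(-341.1) = 120.09 m.
The local north axis is (−sin φ cos λ, −sin φ sin λ, cos φ), giving ΔN = -51.403 − 44.306 + 280.432 = 184.72 m.
Horizontal magnitude = √(ΔE² + ΔN²) = √(120.09² + 184.72²) = 220.32 m.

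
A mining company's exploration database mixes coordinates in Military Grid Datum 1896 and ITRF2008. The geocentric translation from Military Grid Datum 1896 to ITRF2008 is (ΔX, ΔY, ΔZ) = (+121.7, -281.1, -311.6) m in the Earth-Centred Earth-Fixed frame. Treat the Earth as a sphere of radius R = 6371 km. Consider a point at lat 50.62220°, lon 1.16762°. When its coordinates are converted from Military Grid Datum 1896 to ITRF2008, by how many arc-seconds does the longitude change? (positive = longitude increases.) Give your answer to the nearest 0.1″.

sin φ = 0.772979, cos φ = 0.634431, sin λ = 0.020377, cos λ = 0.999792.
East component: ΔE = −sin λ·ΔX + cos λ·ΔY = −(0.020377)(121.7) + (0.999792)(-281.1) = -283.52 m.
1° of latitude spans πR/180 = 111195 m; at latitude φ, 1° of longitude spans that × cos φ = 70545.5 m, so Δλ = -283.52 / 70545.5 × 3600 = -14.468″.

Δλ = -14.5″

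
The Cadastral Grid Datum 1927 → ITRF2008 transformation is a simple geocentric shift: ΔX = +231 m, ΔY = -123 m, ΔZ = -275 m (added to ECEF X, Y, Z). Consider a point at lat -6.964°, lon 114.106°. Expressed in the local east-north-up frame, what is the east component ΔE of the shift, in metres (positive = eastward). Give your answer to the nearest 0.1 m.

ΔE = -160.6 m

At φ = -6.964°, λ = 114.106°: sin φ = -0.121246, cos φ = 0.992623, sin λ = 0.912791, cos λ = -0.408426.
ΔE = −sin λ·ΔX + cos λ·ΔY = −(0.912791)·(231) + (-0.408426)·(-123) = -160.62 m.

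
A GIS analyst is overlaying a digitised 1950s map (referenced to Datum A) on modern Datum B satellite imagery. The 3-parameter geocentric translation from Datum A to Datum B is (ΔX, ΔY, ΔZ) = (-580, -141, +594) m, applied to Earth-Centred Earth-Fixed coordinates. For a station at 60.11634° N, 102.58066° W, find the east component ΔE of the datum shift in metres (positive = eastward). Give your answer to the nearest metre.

ΔE = -535 m

The local east axis at (φ, λ) is (−sin λ, cos λ, 0), so ΔE = −sin(-102.58066°)·(-580) + cos(-102.58066°)·(-141) = -535.36 m.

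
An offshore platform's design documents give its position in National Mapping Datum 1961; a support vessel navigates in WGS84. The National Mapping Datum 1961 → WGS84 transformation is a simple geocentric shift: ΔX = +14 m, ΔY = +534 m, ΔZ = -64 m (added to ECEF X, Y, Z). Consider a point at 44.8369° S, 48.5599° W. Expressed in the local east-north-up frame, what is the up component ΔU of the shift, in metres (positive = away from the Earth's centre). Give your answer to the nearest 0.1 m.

The local up (radial) axis is (cos φ cos λ, cos φ sin λ, sin φ), giving ΔU = 6.570 − 283.868 + 45.126 = -232.17 m.

ΔU = -232.2 m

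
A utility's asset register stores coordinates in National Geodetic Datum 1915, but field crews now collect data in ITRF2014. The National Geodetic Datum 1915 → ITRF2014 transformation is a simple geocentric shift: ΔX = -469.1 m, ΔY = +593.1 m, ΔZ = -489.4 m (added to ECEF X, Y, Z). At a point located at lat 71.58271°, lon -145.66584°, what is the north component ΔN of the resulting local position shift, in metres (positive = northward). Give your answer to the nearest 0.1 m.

ΔN = -204.8 m

The local north axis is (−sin φ cos λ, −sin φ sin λ, cos φ), giving ΔN = -367.524 + 317.386 − 154.619 = -204.76 m.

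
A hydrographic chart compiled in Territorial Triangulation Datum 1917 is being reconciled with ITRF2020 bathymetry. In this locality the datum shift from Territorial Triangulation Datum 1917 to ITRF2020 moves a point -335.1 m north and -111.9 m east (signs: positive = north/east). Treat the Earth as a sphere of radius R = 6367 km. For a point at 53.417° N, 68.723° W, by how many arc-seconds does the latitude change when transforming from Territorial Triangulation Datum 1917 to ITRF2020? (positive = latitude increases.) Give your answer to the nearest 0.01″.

Δφ = -10.86″

On a sphere of radius R, 1 rad of latitude = R, so Δφ = ΔN / R = -335.1 / 6367000 = -5.2631e-05 rad = -10.856″.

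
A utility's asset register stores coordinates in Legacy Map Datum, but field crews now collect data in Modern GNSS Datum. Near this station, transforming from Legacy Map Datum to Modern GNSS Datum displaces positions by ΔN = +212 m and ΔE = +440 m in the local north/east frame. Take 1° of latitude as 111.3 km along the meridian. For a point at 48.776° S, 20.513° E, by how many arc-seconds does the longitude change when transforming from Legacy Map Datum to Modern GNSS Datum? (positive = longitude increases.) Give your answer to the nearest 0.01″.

Δλ = 21.60″

At latitude -48.776°, cos φ = 0.659005.
1° of longitude at this latitude = 111.3 × cos φ = 73.35 km, so Δλ = 440.0 / 73347.2 = 0.0059989° = 21.596″.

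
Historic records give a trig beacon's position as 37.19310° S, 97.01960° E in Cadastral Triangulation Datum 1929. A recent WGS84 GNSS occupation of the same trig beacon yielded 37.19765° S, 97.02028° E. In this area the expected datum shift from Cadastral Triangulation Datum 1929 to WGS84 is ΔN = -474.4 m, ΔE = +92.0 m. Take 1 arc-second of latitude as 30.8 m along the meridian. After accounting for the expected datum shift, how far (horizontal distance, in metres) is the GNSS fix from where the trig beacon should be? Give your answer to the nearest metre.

44 m

Observed coordinate differences: Δφ = -0.00455°, Δλ = +0.00068°.
Converting to metres (1° lat = 110880 m, cos φ = 0.796603): observed ΔN = -504.5 m, observed ΔE = 60.1 m.
Subtracting the expected shift leaves a residual of -504.5 − (-474.4) = -30.1 m north and 60.1 − (92.0) = -31.9 m east.
Residual distance = √((-30.1)² + (-31.9)²) = 43.9 m.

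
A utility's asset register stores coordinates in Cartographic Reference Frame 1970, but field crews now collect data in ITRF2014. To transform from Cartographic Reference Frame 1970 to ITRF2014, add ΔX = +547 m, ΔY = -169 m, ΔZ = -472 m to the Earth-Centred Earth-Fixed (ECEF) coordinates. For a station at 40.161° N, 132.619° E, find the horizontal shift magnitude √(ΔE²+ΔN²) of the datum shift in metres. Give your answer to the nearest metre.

The local east axis at (φ, λ) is (−sin λ, cos λ, 0), so ΔE = −sin(132.619°)·547 + cos(132.619°)·(-169) = -288.09 m.
The local north axis is (−sin φ cos λ, −sin φ sin λ, cos φ), giving ΔN = 238.875 + 80.206 − 360.719 = -41.64 m.
Horizontal magnitude = √(ΔE² + ΔN²) = √((-288.09)² + (-41.64)²) = 291.08 m.

291 m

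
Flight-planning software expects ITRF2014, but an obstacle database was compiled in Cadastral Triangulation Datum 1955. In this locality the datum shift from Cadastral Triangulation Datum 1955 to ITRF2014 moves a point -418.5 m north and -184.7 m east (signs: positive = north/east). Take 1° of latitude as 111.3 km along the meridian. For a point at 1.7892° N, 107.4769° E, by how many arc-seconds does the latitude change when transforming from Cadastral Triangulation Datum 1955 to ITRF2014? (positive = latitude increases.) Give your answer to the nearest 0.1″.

1° of latitude = 111.3 km, so Δφ = -418.5 / 111300 = -0.0037601° = -13.536″.

Δφ = -13.5″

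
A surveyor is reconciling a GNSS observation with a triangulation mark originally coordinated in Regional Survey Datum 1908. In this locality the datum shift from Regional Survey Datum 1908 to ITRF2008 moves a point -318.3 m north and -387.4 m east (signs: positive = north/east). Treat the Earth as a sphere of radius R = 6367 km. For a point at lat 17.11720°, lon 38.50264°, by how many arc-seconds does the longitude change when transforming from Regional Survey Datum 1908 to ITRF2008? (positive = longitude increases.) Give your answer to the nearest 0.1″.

At latitude 17.11720°, cos φ = 0.955705.
One radian of longitude at latitude φ spans R cos φ, so Δλ = ΔE / (R cos φ) = -387.4 / (6367000 × 0.955705) = -6.3665e-05 rad = -13.132″.

Δλ = -13.1″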